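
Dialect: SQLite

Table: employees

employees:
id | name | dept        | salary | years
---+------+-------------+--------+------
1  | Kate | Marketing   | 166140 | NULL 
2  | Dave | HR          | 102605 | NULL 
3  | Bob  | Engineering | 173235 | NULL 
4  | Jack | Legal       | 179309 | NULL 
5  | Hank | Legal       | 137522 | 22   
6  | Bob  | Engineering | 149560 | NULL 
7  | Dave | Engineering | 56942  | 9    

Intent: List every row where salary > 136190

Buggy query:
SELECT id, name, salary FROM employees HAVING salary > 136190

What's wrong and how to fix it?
Bug: HAVING filters the output of aggregation, but this query has no GROUP BY and no aggregate functions, so SQLite rejects it (HAVING clause on a non-aggregate query); the condition here is per row

Fix: Replace HAVING with WHERE since the condition applies to individual rows

Corrected query:
SELECT id, name, salary FROM employees WHERE salary > 136190

Result:
id | name | salary
---+------+-------
1  | Kate | 166140
3  | Bob  | 173235
4  | Jack | 179309
5  | Hank | 137522
6  | Bob  | 149560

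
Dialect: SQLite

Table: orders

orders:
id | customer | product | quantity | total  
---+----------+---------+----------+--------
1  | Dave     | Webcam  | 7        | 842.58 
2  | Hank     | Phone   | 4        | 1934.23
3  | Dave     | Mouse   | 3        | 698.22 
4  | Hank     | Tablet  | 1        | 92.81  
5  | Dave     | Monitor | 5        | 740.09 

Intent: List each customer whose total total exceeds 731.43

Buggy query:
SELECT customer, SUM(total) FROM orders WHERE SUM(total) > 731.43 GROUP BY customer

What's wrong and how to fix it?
Bug: SUM(total) is an aggregate, but WHERE filters rows before aggregation

Fix: Use HAVING (which filters groups after aggregation) instead of WHERE

Corrected query:
SELECT customer, SUM(total) FROM orders GROUP BY customer HAVING SUM(total) > 731.43

Result:
customer | SUM(total)
---------+-----------
Dave     | 2280.89   
Hank     | 2027.04   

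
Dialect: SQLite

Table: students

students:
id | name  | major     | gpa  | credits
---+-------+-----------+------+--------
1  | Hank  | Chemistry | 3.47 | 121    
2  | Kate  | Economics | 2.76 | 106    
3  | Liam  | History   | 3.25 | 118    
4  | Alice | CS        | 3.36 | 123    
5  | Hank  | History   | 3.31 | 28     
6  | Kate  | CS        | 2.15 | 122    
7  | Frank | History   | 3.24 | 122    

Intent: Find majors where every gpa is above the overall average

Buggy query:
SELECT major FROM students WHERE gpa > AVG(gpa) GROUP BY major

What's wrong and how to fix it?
Bug: WHERE evaluates per row before aggregation, so AVG() is unavailable

Fix: Compute the overall average in a scalar subquery and compare each group's MIN against it in HAVING

Corrected query:
SELECT major FROM students GROUP BY major HAVING MIN(gpa) > (SELECT AVG(gpa) FROM students)

Result:
major    
---------
Chemistry
History  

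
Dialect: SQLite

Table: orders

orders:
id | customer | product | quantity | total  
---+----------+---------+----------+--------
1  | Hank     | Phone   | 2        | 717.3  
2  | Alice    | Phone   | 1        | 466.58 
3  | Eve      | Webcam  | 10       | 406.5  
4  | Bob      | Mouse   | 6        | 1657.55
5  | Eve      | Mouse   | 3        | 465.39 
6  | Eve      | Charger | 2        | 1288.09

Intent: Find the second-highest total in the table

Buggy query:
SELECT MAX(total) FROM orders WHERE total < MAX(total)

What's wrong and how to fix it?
Bug: MAX(total) on the right of the comparison is an aggregate-in-WHERE error

Fix: Compute the overall MAX in a subquery, then take MAX of rows below it

Corrected query:
SELECT MAX(total) FROM orders WHERE total < (SELECT MAX(total) FROM orders)

Result:
MAX(total)
----------
1288.09   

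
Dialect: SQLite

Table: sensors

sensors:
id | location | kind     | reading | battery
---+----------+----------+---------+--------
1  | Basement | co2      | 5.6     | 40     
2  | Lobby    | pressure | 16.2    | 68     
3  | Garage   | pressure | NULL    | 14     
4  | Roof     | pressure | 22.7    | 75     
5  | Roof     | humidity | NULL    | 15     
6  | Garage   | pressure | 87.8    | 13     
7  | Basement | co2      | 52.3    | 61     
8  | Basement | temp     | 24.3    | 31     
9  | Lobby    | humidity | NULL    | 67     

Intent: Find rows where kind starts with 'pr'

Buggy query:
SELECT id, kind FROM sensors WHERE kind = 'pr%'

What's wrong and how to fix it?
Bug: Wildcards only work with LIKE; '=' treats '%' as a literal character

Fix: Use LIKE for wildcard pattern matching

Corrected query:
SELECT id, kind FROM sensors WHERE kind LIKE 'pr%'

Result:
id | kind    
---+---------
2  | pressure
3  | pressure
4  | pressure
6  | pressure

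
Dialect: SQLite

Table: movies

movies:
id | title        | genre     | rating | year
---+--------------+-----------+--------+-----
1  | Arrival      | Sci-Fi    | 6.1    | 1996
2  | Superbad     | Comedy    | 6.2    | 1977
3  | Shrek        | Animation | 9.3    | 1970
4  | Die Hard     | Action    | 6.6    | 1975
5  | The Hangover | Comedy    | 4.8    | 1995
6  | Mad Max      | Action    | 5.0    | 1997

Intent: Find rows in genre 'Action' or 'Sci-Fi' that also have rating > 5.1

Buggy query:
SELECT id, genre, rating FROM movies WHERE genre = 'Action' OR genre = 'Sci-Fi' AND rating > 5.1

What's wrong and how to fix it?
Bug: Without parentheses, AND is evaluated before OR, so the rating filter only applies to the 'Sci-Fi' branch

Fix: Group the OR with parentheses (or use IN), then AND the threshold

Corrected query:
SELECT id, genre, rating FROM movies WHERE (genre = 'Action' OR genre = 'Sci-Fi') AND rating > 5.1

Result:
id | genre  | rating
---+--------+-------
1  | Sci-Fi | 6.1   
4  | Action | 6.6   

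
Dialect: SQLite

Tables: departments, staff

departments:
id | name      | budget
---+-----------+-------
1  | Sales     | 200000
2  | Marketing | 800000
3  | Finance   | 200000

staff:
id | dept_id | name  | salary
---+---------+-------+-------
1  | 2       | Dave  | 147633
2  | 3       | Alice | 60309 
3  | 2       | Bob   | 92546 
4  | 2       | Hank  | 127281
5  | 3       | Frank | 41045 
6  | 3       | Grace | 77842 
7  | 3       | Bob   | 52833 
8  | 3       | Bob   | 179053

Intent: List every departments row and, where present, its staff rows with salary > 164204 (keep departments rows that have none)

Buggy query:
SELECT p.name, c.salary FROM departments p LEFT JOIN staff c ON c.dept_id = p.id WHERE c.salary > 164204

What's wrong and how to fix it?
Bug: A WHERE condition on the right-hand table after LEFT JOIN drops unmatched parents

Fix: Move the right-table condition into the ON clause so unmatched parents are kept

Corrected query:
SELECT p.name, c.salary FROM departments p LEFT JOIN staff c ON c.dept_id = p.id AND c.salary > 164204

Result:
name      | salary
----------+-------
Sales     | NULL  
Marketing | NULL  
Finance   | 179053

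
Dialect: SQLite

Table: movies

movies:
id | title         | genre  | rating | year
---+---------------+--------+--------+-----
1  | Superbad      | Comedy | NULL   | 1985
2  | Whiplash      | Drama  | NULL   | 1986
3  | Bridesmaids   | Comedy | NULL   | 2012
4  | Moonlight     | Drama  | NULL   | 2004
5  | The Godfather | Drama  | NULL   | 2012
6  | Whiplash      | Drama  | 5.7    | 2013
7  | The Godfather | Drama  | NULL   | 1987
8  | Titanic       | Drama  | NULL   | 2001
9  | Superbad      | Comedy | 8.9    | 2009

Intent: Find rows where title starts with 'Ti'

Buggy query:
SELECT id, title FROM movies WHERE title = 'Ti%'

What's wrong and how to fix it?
Bug: Wildcards only work with LIKE; '=' treats '%' as a literal character

Fix: Replace '=' with LIKE so 'Ti%' is treated as a pattern

Corrected query:
SELECT id, title FROM movies WHERE title LIKE 'Ti%'

Result:
id | title  
---+--------
8  | Titanic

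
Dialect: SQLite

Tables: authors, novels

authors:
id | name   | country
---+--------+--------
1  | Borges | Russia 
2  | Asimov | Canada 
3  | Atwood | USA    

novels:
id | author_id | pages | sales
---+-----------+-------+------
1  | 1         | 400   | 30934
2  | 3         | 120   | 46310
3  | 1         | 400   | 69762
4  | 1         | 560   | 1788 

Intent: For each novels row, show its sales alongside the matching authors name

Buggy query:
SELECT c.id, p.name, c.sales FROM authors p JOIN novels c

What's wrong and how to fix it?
Bug: Missing join condition: each novels row is matched to all authors rows instead of just its own

Fix: Specify the join condition linking the foreign key to the parent id

Corrected query:
SELECT c.id, p.name, c.sales FROM authors p JOIN novels c ON c.author_id = p.id

Result:
id | name   | sales
---+--------+------
1  | Borges | 30934
2  | Atwood | 46310
3  | Borges | 69762
4  | Borges | 1788 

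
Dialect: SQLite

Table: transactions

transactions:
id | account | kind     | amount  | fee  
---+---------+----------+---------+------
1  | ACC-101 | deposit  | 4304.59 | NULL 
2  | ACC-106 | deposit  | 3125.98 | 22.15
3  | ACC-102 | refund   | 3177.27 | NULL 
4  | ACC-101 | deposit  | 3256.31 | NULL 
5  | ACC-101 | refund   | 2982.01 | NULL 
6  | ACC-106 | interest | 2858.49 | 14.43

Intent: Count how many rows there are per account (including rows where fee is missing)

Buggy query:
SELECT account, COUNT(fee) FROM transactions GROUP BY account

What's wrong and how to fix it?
Bug: COUNT(fee) skips NULLs, so groups with missing fee are undercounted

Fix: Replace COUNT(fee) with COUNT(*)

Corrected query:
SELECT account, COUNT(*) FROM transactions GROUP BY account

Result:
account | COUNT(*)
--------+---------
ACC-101 | 3       
ACC-102 | 1       
ACC-106 | 2       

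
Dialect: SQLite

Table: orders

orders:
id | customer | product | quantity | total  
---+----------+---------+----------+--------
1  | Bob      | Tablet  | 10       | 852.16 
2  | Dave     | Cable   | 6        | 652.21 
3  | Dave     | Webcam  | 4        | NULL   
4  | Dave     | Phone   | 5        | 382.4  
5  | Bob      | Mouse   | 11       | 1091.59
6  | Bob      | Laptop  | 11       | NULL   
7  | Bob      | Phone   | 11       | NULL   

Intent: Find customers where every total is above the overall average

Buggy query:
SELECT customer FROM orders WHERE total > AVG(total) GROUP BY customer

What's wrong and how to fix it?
Bug: WHERE evaluates per row before aggregation, so AVG() is unavailable

Fix: Use a subquery for AVG and a HAVING MIN(...) filter so the condition holds for every row in the group

Corrected query:
SELECT customer FROM orders GROUP BY customer HAVING MIN(total) > (SELECT AVG(total) FROM orders)

Result:
customer
--------
Bob     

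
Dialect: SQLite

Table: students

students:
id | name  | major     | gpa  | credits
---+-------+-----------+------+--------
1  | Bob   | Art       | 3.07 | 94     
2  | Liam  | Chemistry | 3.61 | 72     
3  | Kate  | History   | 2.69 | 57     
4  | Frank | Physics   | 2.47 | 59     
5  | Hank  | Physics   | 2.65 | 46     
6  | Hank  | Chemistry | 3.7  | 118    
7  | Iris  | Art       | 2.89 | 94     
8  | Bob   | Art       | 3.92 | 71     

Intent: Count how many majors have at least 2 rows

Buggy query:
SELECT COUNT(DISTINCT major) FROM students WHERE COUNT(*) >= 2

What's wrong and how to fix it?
Bug: COUNT(*) cannot appear in WHERE; the per-group count doesn't exist yet

Fix: Use a subquery that GROUPs and filters with HAVING, then count its rows

Corrected query:
SELECT COUNT(*) FROM (SELECT major FROM students GROUP BY major HAVING COUNT(*) >= 2)

Result:
COUNT(*)
--------
3       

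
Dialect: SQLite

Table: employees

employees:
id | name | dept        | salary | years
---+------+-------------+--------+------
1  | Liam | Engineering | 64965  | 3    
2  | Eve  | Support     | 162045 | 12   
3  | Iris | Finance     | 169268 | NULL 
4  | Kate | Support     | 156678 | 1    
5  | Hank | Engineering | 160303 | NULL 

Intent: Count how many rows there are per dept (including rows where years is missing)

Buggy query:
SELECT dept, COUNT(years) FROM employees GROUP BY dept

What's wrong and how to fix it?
Bug: COUNT(years) skips NULLs, so groups with missing years are undercounted

Fix: Replace COUNT(years) with COUNT(*)

Corrected query:
SELECT dept, COUNT(*) FROM employees GROUP BY dept

Result:
dept        | COUNT(*)
------------+---------
Engineering | 2       
Finance     | 1       
Support     | 2       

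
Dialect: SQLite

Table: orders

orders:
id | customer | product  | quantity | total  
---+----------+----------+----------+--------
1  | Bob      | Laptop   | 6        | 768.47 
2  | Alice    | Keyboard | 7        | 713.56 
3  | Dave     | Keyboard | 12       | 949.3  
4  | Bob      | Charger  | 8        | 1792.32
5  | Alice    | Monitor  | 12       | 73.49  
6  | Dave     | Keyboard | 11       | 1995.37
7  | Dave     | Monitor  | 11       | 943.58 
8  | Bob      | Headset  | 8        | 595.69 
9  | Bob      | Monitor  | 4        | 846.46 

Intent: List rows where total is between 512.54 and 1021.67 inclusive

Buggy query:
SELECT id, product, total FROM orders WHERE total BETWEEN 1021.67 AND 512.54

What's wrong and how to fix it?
Bug: BETWEEN expects the lower bound first; with 1021.67 AND 512.54 the range is empty

Fix: Swap the bounds so the smaller value comes first

Corrected query:
SELECT id, product, total FROM orders WHERE total BETWEEN 512.54 AND 1021.67

Result:
id | product  | total 
---+----------+-------
1  | Laptop   | 768.47
2  | Keyboard | 713.56
3  | Keyboard | 949.3 
7  | Monitor  | 943.58
8  | Headset  | 595.69
9  | Monitor  | 846.46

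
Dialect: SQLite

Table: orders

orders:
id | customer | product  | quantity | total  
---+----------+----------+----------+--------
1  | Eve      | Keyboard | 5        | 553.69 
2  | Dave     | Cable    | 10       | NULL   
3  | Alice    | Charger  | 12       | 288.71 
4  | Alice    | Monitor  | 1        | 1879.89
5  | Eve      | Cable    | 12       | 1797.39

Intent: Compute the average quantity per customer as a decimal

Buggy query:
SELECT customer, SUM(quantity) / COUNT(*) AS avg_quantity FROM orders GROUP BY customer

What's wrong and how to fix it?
Bug: Both operands are integers, so '/' performs integer division and truncates

Fix: Multiply by 1.0 (or CAST to REAL) to force floating-point division

Corrected query:
SELECT customer, SUM(quantity) * 1.0 / COUNT(*) AS avg_quantity FROM orders GROUP BY customer

Result:
customer | avg_quantity
---------+-------------
Alice    | 6.5         
Dave     | 10          
Eve      | 8.5         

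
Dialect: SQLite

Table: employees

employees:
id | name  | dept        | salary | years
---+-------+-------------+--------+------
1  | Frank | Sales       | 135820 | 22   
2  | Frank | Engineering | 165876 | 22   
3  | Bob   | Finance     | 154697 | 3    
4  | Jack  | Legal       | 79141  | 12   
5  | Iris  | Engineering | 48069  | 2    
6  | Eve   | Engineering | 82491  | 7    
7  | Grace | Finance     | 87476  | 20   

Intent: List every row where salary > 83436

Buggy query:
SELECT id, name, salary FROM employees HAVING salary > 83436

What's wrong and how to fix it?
Bug: This is a non-aggregate query (no GROUP BY, no aggregates), so in SQLite the HAVING clause is invalid here; a row-level condition belongs in WHERE

Fix: Use WHERE for row-level filtering

Corrected query:
SELECT id, name, salary FROM employees WHERE salary > 83436

Result:
id | name  | salary
---+-------+-------
1  | Frank | 135820
2  | Frank | 165876
3  | Bob   | 154697
7  | Grace | 87476 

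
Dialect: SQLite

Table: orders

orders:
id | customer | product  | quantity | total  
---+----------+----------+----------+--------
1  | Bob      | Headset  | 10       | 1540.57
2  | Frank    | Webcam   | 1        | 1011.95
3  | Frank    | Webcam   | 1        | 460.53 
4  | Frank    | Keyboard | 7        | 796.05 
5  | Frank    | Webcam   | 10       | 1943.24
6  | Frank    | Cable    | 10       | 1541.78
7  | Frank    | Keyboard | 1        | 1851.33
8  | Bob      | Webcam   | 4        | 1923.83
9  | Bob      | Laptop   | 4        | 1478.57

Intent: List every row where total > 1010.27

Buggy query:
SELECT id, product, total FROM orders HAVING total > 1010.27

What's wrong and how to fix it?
Bug: This is a non-aggregate query (no GROUP BY, no aggregates), so in SQLite the HAVING clause is invalid here; a row-level condition belongs in WHERE

Fix: Use WHERE for row-level filtering

Corrected query:
SELECT id, product, total FROM orders WHERE total > 1010.27

Result:
id | product  | total  
---+----------+--------
1  | Headset  | 1540.57
2  | Webcam   | 1011.95
5  | Webcam   | 1943.24
6  | Cable    | 1541.78
7  | Keyboard | 1851.33
8  | Webcam   | 1923.83
9  | Laptop   | 1478.57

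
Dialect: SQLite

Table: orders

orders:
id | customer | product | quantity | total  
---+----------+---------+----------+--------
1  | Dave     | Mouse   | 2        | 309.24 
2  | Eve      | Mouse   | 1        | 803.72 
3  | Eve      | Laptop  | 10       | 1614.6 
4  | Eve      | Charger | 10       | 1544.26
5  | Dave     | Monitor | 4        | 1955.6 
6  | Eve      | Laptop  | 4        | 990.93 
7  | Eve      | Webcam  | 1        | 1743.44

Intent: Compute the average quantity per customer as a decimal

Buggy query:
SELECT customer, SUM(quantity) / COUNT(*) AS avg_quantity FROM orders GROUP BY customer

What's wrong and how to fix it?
Bug: SUM(quantity) and COUNT(*) are both integers; the division truncates the fractional part

Fix: Multiply by 1.0 (or CAST to REAL) to force floating-point division

Corrected query:
SELECT customer, SUM(quantity) * 1.0 / COUNT(*) AS avg_quantity FROM orders GROUP BY customer

Result:
customer | avg_quantity
---------+-------------
Dave     | 3           
Eve      | 5.2         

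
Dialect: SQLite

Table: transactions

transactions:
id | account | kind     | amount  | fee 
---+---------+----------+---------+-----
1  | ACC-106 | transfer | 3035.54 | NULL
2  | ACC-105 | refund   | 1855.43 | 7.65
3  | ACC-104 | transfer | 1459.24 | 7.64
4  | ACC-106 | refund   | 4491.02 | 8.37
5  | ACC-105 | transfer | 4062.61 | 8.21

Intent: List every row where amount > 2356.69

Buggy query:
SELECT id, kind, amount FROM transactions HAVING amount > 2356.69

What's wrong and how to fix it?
Bug: This is a non-aggregate query (no GROUP BY, no aggregates), so in SQLite the HAVING clause is invalid here; a row-level condition belongs in WHERE

Fix: Use WHERE for row-level filtering

Corrected query:
SELECT id, kind, amount FROM transactions WHERE amount > 2356.69

Result:
id | kind     | amount 
---+----------+--------
1  | transfer | 3035.54
4  | refund   | 4491.02
5  | transfer | 4062.61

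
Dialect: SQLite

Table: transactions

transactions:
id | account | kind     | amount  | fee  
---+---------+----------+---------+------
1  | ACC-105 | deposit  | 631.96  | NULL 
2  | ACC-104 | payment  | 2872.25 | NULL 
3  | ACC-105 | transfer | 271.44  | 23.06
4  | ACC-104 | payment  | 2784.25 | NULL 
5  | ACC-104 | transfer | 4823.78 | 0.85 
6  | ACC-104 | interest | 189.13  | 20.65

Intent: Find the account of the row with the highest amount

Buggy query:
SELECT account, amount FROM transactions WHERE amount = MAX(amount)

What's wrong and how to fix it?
Bug: MAX(amount) is an aggregate and cannot be used directly in WHERE

Fix: Use a subquery: WHERE amount = (SELECT MAX(amount) FROM transactions)

Corrected query:
SELECT account, amount FROM transactions WHERE amount = (SELECT MAX(amount) FROM transactions)

Result:
account | amount 
--------+--------
ACC-104 | 4823.78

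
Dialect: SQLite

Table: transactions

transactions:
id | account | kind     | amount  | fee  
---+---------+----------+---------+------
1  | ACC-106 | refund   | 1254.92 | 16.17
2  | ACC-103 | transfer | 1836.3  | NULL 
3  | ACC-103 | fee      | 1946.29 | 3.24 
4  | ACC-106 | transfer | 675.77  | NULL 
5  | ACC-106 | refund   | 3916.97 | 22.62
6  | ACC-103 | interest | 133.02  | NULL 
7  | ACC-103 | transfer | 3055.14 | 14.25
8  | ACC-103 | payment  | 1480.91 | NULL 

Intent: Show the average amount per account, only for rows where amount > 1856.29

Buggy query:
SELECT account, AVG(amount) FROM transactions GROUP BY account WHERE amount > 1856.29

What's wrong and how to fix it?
Bug: Row-level WHERE must come before GROUP BY in the clause order

Fix: Move the WHERE clause before GROUP BY

Corrected query:
SELECT account, AVG(amount) FROM transactions WHERE amount > 1856.29 GROUP BY account

Result:
account | AVG(amount)
--------+------------
ACC-103 | 2500.715   
ACC-106 | 3916.97    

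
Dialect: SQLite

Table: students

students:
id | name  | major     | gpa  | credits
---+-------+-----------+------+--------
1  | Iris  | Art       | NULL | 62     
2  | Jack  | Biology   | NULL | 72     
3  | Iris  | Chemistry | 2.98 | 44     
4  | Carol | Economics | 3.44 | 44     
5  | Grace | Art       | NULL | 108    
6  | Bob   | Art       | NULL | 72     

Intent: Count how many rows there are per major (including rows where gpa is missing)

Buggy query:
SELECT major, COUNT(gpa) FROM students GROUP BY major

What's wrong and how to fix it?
Bug: COUNT(column) counts non-NULL values only; rows with NULL gpa aren't counted

Fix: Replace COUNT(gpa) with COUNT(*)

Corrected query:
SELECT major, COUNT(*) FROM students GROUP BY major

Result:
major     | COUNT(*)
----------+---------
Art       | 3       
Biology   | 1       
Chemistry | 1       
Economics | 1       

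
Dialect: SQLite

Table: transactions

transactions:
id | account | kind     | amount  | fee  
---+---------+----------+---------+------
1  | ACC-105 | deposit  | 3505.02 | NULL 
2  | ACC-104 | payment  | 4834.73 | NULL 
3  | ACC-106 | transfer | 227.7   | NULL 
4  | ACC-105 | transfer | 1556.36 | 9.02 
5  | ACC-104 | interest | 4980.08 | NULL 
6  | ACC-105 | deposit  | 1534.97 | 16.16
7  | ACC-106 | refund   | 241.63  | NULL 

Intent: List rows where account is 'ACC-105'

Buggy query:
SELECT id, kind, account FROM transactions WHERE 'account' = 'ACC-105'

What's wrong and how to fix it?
Bug: 'account' in single quotes is a string literal, not the column; the comparison is literal-vs-literal and never true

Fix: Reference the column as account without single quotes

Corrected query:
SELECT id, kind, account FROM transactions WHERE account = 'ACC-105'

Result:
id | kind     | account
---+----------+--------
1  | deposit  | ACC-105
4  | transfer | ACC-105
6  | deposit  | ACC-105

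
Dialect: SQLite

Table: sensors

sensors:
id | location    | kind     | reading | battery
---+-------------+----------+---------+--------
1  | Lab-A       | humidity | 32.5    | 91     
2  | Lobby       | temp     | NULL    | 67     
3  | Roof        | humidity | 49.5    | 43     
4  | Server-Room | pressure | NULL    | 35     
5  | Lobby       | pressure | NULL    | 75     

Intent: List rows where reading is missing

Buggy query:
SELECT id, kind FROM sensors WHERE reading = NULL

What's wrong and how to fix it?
Bug: Comparing to NULL with '=' never matches; NULL = NULL is unknown, not true

Fix: Use IS NULL to test for NULL

Corrected query:
SELECT id, kind FROM sensors WHERE reading IS NULL

Result:
id | kind    
---+---------
2  | temp    
4  | pressure
5  | pressure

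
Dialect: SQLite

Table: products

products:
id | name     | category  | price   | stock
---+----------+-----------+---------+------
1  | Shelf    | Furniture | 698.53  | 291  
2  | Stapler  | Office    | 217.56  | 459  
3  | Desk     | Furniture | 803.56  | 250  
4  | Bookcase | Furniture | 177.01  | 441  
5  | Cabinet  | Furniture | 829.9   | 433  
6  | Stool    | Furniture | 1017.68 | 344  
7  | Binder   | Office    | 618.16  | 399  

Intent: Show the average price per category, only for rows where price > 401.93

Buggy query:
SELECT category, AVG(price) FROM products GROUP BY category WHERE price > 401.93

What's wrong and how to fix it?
Bug: WHERE cannot follow GROUP BY

Fix: Place WHERE between FROM and GROUP BY

Corrected query:
SELECT category, AVG(price) FROM products WHERE price > 401.93 GROUP BY category

Result:
category  | AVG(price)
----------+-----------
Furniture | 837.4175  
Office    | 618.16    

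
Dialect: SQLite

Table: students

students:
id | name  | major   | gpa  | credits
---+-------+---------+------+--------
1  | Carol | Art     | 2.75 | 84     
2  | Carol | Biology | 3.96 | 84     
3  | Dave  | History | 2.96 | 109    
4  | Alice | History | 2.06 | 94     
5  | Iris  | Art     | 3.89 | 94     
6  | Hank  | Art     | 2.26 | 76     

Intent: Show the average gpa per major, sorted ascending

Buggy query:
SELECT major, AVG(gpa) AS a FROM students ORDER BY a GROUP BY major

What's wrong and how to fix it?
Bug: ORDER BY appears before GROUP BY; SQL clause order requires GROUP BY first

Fix: Reorder: SELECT … FROM … GROUP BY … ORDER BY …

Corrected query:
SELECT major, AVG(gpa) AS a FROM students GROUP BY major ORDER BY a

Result:
major   | a       
--------+---------
History | 2.51    
Art     | 2.966667
Biology | 3.96    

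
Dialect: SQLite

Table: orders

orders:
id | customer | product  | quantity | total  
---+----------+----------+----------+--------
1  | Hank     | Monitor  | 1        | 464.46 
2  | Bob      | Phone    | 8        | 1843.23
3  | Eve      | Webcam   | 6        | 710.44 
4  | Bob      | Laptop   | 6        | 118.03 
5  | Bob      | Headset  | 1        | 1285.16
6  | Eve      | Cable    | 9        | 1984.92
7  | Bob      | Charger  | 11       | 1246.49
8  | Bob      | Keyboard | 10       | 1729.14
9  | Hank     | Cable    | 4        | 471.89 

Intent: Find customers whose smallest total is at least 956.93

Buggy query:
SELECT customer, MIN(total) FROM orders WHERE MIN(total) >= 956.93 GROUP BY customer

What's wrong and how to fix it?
Bug: Aggregates like MIN are computed per group after WHERE runs

Fix: Replace WHERE with HAVING after the GROUP BY

Corrected query:
SELECT customer, MIN(total) FROM orders GROUP BY customer HAVING MIN(total) >= 956.93

Result:
(no rows)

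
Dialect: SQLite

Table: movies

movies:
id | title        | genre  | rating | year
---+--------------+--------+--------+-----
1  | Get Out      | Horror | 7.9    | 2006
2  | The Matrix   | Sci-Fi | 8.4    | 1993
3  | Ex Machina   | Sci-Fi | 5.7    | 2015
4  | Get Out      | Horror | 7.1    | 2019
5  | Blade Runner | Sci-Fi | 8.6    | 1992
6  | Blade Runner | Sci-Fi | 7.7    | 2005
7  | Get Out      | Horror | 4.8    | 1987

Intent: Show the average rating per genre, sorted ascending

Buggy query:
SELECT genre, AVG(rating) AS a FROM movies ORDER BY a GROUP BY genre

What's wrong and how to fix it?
Bug: GROUP BY must precede ORDER BY

Fix: Reorder: SELECT … FROM … GROUP BY … ORDER BY …

Corrected query:
SELECT genre, AVG(rating) AS a FROM movies GROUP BY genre ORDER BY a

Result:
genre  | a  
-------+----
Horror | 6.6
Sci-Fi | 7.6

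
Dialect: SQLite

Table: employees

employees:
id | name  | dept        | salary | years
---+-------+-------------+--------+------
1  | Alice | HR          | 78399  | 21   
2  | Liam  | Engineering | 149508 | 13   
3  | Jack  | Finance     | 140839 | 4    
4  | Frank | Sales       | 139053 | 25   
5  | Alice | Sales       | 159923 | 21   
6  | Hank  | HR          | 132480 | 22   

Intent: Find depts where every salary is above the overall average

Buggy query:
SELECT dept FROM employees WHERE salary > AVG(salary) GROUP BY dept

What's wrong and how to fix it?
Bug: AVG() is an aggregate; it can't sit directly in WHERE

Fix: Compute the overall average in a scalar subquery and compare each group's MIN against it in HAVING

Corrected query:
SELECT dept FROM employees GROUP BY dept HAVING MIN(salary) > (SELECT AVG(salary) FROM employees)

Result:
dept       
-----------
Engineering
Finance    
Sales      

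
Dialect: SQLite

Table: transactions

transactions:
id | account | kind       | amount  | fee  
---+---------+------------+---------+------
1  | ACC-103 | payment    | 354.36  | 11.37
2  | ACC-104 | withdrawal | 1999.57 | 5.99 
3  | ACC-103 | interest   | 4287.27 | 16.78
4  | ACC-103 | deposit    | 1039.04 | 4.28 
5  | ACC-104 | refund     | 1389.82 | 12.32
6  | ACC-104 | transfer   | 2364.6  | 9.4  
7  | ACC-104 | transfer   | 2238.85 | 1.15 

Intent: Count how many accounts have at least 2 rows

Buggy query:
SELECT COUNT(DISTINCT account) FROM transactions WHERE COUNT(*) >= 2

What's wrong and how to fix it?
Bug: WHERE filters individual rows, not groups, so a group-level COUNT is invalid there

Fix: Use a subquery that GROUPs and filters with HAVING, then count its rows

Corrected query:
SELECT COUNT(*) FROM (SELECT account FROM transactions GROUP BY account HAVING COUNT(*) >= 2)

Result:
COUNT(*)
--------
2       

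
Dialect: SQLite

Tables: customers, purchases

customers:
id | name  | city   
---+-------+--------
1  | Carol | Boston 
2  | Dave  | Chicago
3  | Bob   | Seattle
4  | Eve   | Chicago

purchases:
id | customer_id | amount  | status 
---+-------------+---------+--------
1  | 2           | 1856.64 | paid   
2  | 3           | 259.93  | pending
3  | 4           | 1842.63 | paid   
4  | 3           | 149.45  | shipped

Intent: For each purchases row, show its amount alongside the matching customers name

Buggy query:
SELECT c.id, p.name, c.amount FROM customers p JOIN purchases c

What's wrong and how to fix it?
Bug: JOIN with no ON clause produces a cartesian product; every purchases row pairs with every customers row

Fix: Specify the join condition linking the foreign key to the parent id

Corrected query:
SELECT c.id, p.name, c.amount FROM customers p JOIN purchases c ON c.customer_id = p.id

Result:
id | name | amount 
---+------+--------
1  | Dave | 1856.64
2  | Bob  | 259.93 
3  | Eve  | 1842.63
4  | Bob  | 149.45 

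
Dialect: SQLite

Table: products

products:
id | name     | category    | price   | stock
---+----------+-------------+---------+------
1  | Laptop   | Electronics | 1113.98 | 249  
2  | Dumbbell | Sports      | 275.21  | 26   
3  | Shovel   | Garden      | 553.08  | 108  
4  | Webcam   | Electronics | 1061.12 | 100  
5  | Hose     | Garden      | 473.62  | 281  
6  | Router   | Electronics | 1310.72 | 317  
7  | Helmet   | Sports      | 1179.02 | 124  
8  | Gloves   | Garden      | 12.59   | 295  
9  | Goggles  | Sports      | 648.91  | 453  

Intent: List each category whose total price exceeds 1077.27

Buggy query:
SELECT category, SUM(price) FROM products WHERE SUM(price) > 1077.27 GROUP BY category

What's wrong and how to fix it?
Bug: WHERE runs before GROUP BY, so aggregates aren't available there

Fix: Move the aggregate condition to a HAVING clause

Corrected query:
SELECT category, SUM(price) FROM products GROUP BY category HAVING SUM(price) > 1077.27

Result:
category    | SUM(price)
------------+-----------
Electronics | 3485.82   
Sports      | 2103.14   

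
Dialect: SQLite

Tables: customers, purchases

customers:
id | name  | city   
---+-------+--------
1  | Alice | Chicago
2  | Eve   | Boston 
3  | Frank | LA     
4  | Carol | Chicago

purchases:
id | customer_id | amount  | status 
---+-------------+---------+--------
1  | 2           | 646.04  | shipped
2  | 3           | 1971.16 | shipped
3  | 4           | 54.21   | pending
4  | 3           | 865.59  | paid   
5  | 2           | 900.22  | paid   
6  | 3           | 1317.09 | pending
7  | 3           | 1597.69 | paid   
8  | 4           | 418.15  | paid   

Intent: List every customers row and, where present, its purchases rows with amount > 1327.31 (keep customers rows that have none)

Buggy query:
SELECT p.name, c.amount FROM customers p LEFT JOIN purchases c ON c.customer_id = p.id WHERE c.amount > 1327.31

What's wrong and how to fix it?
Bug: Filtering c.amount in WHERE discards the NULL rows produced by LEFT JOIN, turning it into an inner join

Fix: Put 'c.amount > 1327.31' in the JOIN's ON clause instead of WHERE

Corrected query:
SELECT p.name, c.amount FROM customers p LEFT JOIN purchases c ON c.customer_id = p.id AND c.amount > 1327.31

Result:
name  | amount 
------+--------
Alice | NULL   
Eve   | NULL   
Frank | 1597.69
Frank | 1971.16
Carol | NULL   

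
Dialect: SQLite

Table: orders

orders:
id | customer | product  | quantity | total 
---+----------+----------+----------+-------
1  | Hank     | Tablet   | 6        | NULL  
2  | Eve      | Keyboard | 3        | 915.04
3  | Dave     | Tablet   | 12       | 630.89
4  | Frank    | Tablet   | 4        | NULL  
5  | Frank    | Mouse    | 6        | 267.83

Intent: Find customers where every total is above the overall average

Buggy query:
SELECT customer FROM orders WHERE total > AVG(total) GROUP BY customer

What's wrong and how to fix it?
Bug: AVG() is an aggregate; it can't sit directly in WHERE

Fix: Use a subquery for AVG and a HAVING MIN(...) filter so the condition holds for every row in the group

Corrected query:
SELECT customer FROM orders GROUP BY customer HAVING MIN(total) > (SELECT AVG(total) FROM orders)

Result:
customer
--------
Dave    
Eve     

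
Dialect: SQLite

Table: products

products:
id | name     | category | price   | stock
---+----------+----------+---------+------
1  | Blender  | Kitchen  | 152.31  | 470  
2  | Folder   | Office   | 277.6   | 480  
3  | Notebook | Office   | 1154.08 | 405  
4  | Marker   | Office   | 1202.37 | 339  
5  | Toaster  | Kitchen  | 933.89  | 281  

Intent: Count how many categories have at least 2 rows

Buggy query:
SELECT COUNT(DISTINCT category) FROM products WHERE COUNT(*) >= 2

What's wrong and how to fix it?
Bug: COUNT(*) cannot appear in WHERE; the per-group count doesn't exist yet

Fix: Group first with HAVING COUNT(*) >= 2, then COUNT the resulting groups

Corrected query:
SELECT COUNT(*) FROM (SELECT category FROM products GROUP BY category HAVING COUNT(*) >= 2)

Result:
COUNT(*)
--------
2       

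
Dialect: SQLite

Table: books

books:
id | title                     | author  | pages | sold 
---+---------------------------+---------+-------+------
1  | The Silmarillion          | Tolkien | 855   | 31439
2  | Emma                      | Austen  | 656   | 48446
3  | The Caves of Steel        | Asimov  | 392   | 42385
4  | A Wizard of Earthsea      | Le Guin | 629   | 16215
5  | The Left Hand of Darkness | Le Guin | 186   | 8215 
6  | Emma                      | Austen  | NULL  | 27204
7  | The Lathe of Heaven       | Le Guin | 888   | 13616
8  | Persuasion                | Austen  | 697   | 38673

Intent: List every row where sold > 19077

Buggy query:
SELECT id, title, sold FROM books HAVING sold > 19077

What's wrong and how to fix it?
Bug: This is a non-aggregate query (no GROUP BY, no aggregates), so in SQLite the HAVING clause is invalid here; a row-level condition belongs in WHERE

Fix: Replace HAVING with WHERE since the condition applies to individual rows

Corrected query:
SELECT id, title, sold FROM books WHERE sold > 19077

Result:
id | title              | sold 
---+--------------------+------
1  | The Silmarillion   | 31439
2  | Emma               | 48446
3  | The Caves of Steel | 42385
6  | Emma               | 27204
8  | Persuasion         | 38673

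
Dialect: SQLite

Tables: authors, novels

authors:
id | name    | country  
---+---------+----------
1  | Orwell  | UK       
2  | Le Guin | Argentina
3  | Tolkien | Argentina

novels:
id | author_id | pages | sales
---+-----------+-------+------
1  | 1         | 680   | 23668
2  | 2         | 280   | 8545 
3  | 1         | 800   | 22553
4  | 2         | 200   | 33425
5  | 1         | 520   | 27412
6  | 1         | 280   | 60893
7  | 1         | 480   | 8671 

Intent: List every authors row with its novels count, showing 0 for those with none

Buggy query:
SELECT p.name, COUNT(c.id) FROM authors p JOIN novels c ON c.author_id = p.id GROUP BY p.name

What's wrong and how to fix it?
Bug: An inner join excludes parents with zero children

Fix: Switch to LEFT JOIN to retain unmatched parent rows

Corrected query:
SELECT p.name, COUNT(c.id) FROM authors p LEFT JOIN novels c ON c.author_id = p.id GROUP BY p.name

Result:
name    | COUNT(c.id)
--------+------------
Le Guin | 2          
Orwell  | 5          
Tolkien | 0          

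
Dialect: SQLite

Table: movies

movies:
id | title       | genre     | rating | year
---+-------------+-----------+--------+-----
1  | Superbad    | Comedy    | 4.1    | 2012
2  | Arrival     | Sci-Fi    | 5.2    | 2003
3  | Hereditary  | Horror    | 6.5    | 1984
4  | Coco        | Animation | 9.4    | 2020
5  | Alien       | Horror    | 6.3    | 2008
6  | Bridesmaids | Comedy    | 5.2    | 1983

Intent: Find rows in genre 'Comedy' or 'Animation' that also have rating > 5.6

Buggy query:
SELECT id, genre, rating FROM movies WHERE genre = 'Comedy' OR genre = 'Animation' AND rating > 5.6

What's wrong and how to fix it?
Bug: Without parentheses, AND is evaluated before OR, so the rating filter only applies to the 'Animation' branch

Fix: Add parentheses around the OR so the AND applies to both alternatives

Corrected query:
SELECT id, genre, rating FROM movies WHERE (genre = 'Comedy' OR genre = 'Animation') AND rating > 5.6

Result:
id | genre     | rating
---+-----------+-------
4  | Animation | 9.4   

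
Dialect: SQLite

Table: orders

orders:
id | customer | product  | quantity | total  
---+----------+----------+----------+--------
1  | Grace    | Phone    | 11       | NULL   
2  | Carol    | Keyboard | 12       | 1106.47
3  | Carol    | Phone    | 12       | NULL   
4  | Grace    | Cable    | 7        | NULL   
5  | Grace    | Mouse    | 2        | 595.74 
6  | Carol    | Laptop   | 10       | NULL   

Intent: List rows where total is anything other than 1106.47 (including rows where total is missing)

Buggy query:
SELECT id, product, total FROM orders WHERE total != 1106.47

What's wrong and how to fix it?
Bug: Inequality against NULL is unknown, not true; rows with NULL are dropped

Fix: Handle NULL separately with IS NULL alongside the inequality

Corrected query:
SELECT id, product, total FROM orders WHERE total != 1106.47 OR total IS NULL

Result:
id | product | total 
---+---------+-------
1  | Phone   | NULL  
3  | Phone   | NULL  
4  | Cable   | NULL  
5  | Mouse   | 595.74
6  | Laptop  | NULL  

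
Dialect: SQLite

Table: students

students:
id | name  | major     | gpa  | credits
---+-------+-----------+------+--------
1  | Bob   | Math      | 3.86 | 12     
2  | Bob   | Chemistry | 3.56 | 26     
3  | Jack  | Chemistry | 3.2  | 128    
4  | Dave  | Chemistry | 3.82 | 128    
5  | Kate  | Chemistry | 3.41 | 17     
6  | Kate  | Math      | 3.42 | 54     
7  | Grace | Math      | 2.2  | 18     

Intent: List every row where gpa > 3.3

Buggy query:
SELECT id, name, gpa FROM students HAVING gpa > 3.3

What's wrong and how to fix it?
Bug: This is a non-aggregate query (no GROUP BY, no aggregates), so in SQLite the HAVING clause is invalid here; a row-level condition belongs in WHERE

Fix: Use WHERE for row-level filtering

Corrected query:
SELECT id, name, gpa FROM students WHERE gpa > 3.3

Result:
id | name | gpa 
---+------+-----
1  | Bob  | 3.86
2  | Bob  | 3.56
4  | Dave | 3.82
5  | Kate | 3.41
6  | Kate | 3.42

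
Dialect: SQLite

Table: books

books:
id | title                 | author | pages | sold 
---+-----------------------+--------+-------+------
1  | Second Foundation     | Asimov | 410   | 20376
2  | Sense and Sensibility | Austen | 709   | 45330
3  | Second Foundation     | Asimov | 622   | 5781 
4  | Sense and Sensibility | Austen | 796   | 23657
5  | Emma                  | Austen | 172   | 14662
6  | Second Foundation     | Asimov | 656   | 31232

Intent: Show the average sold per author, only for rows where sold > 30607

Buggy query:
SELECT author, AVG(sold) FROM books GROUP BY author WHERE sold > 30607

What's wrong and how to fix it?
Bug: WHERE cannot follow GROUP BY

Fix: Move the WHERE clause before GROUP BY

Corrected query:
SELECT author, AVG(sold) FROM books WHERE sold > 30607 GROUP BY author

Result:
author | AVG(sold)
-------+----------
Asimov | 31232    
Austen | 45330    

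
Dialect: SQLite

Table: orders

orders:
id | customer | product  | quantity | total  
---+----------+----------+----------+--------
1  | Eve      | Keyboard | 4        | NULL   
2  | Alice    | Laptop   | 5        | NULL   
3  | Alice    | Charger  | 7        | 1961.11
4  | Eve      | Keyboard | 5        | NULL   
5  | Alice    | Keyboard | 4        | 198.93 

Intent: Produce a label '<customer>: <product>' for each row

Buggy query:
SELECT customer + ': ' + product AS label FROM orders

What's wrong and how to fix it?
Bug: SQLite uses || for string concatenation; + coerces text to numbers (yielding 0)

Fix: Use the || operator for string concatenation

Corrected query:
SELECT customer || ': ' || product AS label FROM orders

Result:
label          
---------------
Eve: Keyboard  
Alice: Laptop  
Alice: Charger 
Eve: Keyboard  
Alice: Keyboard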